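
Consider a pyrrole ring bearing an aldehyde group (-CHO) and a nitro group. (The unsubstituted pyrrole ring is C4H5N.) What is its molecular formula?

Atom tally by fragment:
  pyrrole ring core → C:4 H:5 N:1
  (− 2 ring H displaced by substituents)
  + CHO → C:1 H:1 O:1
  + NO2 → N:1 O:2
Element totals:
  C: 5
  H: 4
  N: 2
  O: 3

C5H4N2O3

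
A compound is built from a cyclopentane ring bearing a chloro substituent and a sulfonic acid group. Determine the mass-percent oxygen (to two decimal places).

26.00%

Atom tally by fragment:
  cyclopentane ring core → C:5 H:10
  (− 2 ring H displaced by substituents)
  + Cl → Cl:1
  + SO3H → S:1 O:3 H:1
Element totals:
  C: 5
  H: 9
  Cl: 1
  O: 3
  S: 1
Molecular formula: C5H9ClO3S.
Molar mass = 184.634 g/mol.
Mass from O: 3 × 15.999 = 47.997 g/mol.
%O = 47.997 / 184.634 × 100 = 26.00%.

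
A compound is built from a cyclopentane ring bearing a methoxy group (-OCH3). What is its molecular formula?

C6H12O

Atom tally by fragment:
  cyclopentane ring core → C:5 H:10
  (− 1 ring H displaced by substituents)
  + OCH3 → C:1 H:3 O:1
Element totals:
  C: 6
  H: 12
  O: 1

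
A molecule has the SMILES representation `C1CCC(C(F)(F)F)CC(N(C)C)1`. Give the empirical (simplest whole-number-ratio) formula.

Atom tally by fragment:
  cyclohexane ring core → C:6 H:12
  (− 2 ring H displaced by substituents)
  + CF3 → C:1 F:3
  + N(CH3)2 → N:1 C:2 H:6
Element totals:
  C: 9
  H: 16
  F: 3
  N: 1
Molecular formula: C9H16F3N.
gcd of subscripts (9, 3, 16, 1) = 1, so the empirical formula equals the molecular formula.

C9H16F3N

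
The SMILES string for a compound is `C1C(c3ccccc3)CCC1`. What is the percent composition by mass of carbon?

90.35%

Atom tally by fragment:
  cyclopentane ring core → C:5 H:10
  (− 1 ring H displaced by substituents)
  + C6H5 → C:6 H:5
Element totals:
  C: 11
  H: 14
Molecular formula: C11H14.
Molar mass = 146.233 g/mol.
Mass from C: 11 × 12.011 = 132.121 g/mol.
%C = 132.121 / 146.233 × 100 = 90.35%.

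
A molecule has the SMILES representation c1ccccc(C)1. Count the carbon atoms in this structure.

7

Atom tally by fragment:
  benzene ring core → C:6 H:6
  (− 1 ring H displaced by substituents)
  + CH3 → C:1 H:3
Element totals:
  C: 7
  H: 8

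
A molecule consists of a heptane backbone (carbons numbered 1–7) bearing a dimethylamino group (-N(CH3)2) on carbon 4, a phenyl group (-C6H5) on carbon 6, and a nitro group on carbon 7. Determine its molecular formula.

Atom tally by fragment:
  CH3 → C:1 H:3
  CH2 → C:1 H:2
  CH2 → C:1 H:2
  CH(N(CH3)2) → C:3 H:7 N:1
  CH2 → C:1 H:2
  CH(C6H5) → C:7 H:6
  CH2NO2 → C:1 H:2 N:1 O:2
Element totals:
  C: 15
  H: 24
  N: 2
  O: 2

C15H24N2O2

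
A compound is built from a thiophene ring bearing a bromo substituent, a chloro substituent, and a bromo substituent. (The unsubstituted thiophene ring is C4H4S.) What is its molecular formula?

C4HBr2ClS

Atom tally by fragment:
  thiophene ring core → C:4 H:4 S:1
  (− 3 ring H displaced by substituents)
  + Br → Br:1
  + Cl → Cl:1
  + Br → Br:1
Element totals:
  C: 4
  H: 1
  Br: 2
  Cl: 1
  S: 1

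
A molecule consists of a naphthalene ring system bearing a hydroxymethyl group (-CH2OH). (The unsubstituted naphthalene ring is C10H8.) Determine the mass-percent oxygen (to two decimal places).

10.11%

Atom tally by fragment:
  naphthalene ring system core → C:10 H:8
  (− 1 ring H displaced by substituents)
  + CH2OH → C:1 H:3 O:1
Element totals:
  C: 11
  H: 10
  O: 1
Molecular formula: C11H10O.
Molar mass = 158.200 g/mol.
Mass from O: 1 × 15.999 = 15.999 g/mol.
%O = 15.999 / 158.200 × 100 = 10.11%.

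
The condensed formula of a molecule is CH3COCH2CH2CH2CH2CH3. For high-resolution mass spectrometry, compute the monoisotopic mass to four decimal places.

Atom tally by fragment:
  CH3COCH2 → C:3 H:5 O:1
  CH2 → C:1 H:2
  CH2 → C:1 H:2
  CH2 → C:1 H:2
  CH3 → C:1 H:3
Element totals:
  C: 7
  H: 14
  O: 1
Molecular formula: C7H14O.
  M = 7(12.0) + 14(1.007825) + 15.994915
    = 84.000000 + 14.109550 + 15.994915 = 114.104465

114.1045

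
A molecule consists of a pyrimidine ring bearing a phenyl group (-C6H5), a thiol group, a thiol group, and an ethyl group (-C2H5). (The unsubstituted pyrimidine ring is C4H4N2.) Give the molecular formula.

C12H12N2S2

Atom tally by fragment:
  pyrimidine ring core → C:4 H:4 N:2
  (− 4 ring H displaced by substituents)
  + C6H5 → C:6 H:5
  + SH → S:1 H:1
  + SH → S:1 H:1
  + C2H5 → C:2 H:5
Element totals:
  C: 12
  H: 12
  N: 2
  S: 2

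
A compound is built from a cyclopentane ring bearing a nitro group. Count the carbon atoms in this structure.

5

Atom tally by fragment:
  cyclopentane ring core → C:5 H:10
  (− 1 ring H displaced by substituents)
  + NO2 → N:1 O:2
Element totals:
  C: 5
  H: 9
  N: 1
  O: 2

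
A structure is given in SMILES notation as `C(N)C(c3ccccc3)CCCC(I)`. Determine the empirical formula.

Atom tally by fragment:
  H2NCH2 → C:1 H:4 N:1
  CH(C6H5) → C:7 H:6
  CH2 → C:1 H:2
  CH2 → C:1 H:2
  CH2 → C:1 H:2
  CH2I → C:1 H:2 I:1
Element totals:
  C: 12
  H: 18
  I: 1
  N: 1
Molecular formula: C12H18IN.
gcd of subscripts (12, 18, 1, 1) = 1, so the empirical formula equals the molecular formula.

C12H18IN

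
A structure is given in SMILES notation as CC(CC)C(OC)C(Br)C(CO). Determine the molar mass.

239.15 g/mol

Atom tally by fragment:
  CH3 → C:1 H:3
  CH(C2H5) → C:3 H:6
  CH(OCH3) → C:2 H:4 O:1
  CH(Br) → C:1 H:1 Br:1
  CH2CH2OH → C:2 H:5 O:1
Element totals:
  C: 9
  H: 19
  Br: 1
  O: 2
Molecular formula: C9H19BrO2.
  M = 9(12.011) + 19(1.008) + 79.904 + 2(15.999)
    = 108.099 + 19.152 + 79.904 + 31.998 = 239.153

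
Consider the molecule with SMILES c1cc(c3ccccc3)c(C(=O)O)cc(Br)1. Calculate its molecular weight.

Atom tally by fragment:
  benzene ring core → C:6 H:6
  (− 3 ring H displaced by substituents)
  + C6H5 → C:6 H:5
  + COOH → C:1 H:1 O:2
  + Br → Br:1
Element totals:
  C: 13
  H: 9
  Br: 1
  O: 2
Molecular formula: C13H9BrO2.
  M = 13(12.011) + 9(1.008) + 79.904 + 2(15.999)
    = 156.143 + 9.072 + 79.904 + 31.998 = 277.117

277.12 g/mol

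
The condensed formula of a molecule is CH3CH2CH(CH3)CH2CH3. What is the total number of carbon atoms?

Atom tally by fragment:
  CH3 → C:1 H:3
  CH2 → C:1 H:2
  CH(CH3) → C:2 H:4
  CH2 → C:1 H:2
  CH3 → C:1 H:3
Element totals:
  C: 6
  H: 14

6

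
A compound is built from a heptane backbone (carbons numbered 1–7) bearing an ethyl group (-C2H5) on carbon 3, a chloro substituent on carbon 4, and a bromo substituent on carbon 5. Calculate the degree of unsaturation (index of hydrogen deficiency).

0

Atom tally by fragment:
  CH3 → C:1 H:3
  CH2 → C:1 H:2
  CH(C2H5) → C:3 H:6
  CH(Cl) → C:1 H:1 Cl:1
  CH(Br) → C:1 H:1 Br:1
  CH2 → C:1 H:2
  CH3 → C:1 H:3
Element totals:
  C: 9
  H: 18
  Br: 1
  Cl: 1
Molecular formula: C9H18BrCl.
DoU = (2C + 2 + N − H − X) / 2 = (2·9 + 2 + 0 − 18 − 2) / 2 = 0.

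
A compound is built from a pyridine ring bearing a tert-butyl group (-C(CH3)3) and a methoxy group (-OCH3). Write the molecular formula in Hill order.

Atom tally by fragment:
  pyridine ring core → C:5 H:5 N:1
  (− 2 ring H displaced by substituents)
  + C(CH3)3 → C:4 H:9
  + OCH3 → C:1 H:3 O:1
Element totals:
  C: 10
  H: 15
  N: 1
  O: 1

C10H15NO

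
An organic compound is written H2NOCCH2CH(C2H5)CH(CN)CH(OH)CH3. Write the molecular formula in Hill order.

C9H16N2O2

Atom tally by fragment:
  H2NOCCH2 → C:2 H:4 O:1 N:1
  CH(C2H5) → C:3 H:6
  CH(CN) → C:2 H:1 N:1
  CH(OH) → C:1 H:2 O:1
  CH3 → C:1 H:3
Element totals:
  C: 9
  H: 16
  N: 2
  O: 2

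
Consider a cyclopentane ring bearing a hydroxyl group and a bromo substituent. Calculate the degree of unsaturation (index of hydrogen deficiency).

1

Atom tally by fragment:
  cyclopentane ring core → C:5 H:10
  (− 2 ring H displaced by substituents)
  + OH → O:1 H:1
  + Br → Br:1
Element totals:
  C: 5
  H: 9
  Br: 1
  O: 1
Molecular formula: C5H9BrO.
DoU = (2C + 2 + N − H − X) / 2 = (2·5 + 2 + 0 − 9 − 1) / 2 = 1.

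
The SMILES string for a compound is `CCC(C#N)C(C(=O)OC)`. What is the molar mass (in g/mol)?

141.17 g/mol

Atom tally by fragment:
  CH3 → C:1 H:3
  CH2 → C:1 H:2
  CH(CN) → C:2 H:1 N:1
  CH2COOCH3 → C:3 H:5 O:2
Element totals:
  C: 7
  H: 11
  N: 1
  O: 2
Molecular formula: C7H11NO2.
  M = 7(12.011) + 11(1.008) + 14.007 + 2(15.999)
    = 84.077 + 11.088 + 14.007 + 31.998 = 141.170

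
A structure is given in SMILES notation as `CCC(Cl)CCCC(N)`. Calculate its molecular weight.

149.66 g/mol

Atom tally by fragment:
  CH3 → C:1 H:3
  CH2 → C:1 H:2
  CH(Cl) → C:1 H:1 Cl:1
  CH2 → C:1 H:2
  CH2 → C:1 H:2
  CH2 → C:1 H:2
  CH2NH2 → C:1 H:4 N:1
Element totals:
  C: 7
  H: 16
  Cl: 1
  N: 1
Molecular formula: C7H16ClN.
  M = 7(12.011) + 16(1.008) + 35.45 + 14.007
    = 84.077 + 16.128 + 35.450 + 14.007 = 149.662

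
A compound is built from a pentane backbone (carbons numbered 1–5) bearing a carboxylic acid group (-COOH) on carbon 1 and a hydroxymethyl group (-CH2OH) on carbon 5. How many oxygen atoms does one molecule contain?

3

Atom tally by fragment:
  HOOCCH2 → C:2 H:3 O:2
  CH2 → C:1 H:2
  CH2 → C:1 H:2
  CH2 → C:1 H:2
  CH2CH2OH → C:2 H:5 O:1
Element totals:
  C: 7
  H: 14
  O: 3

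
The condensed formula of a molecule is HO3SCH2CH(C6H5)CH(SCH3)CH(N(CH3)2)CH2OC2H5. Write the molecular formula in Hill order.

Atom tally by fragment:
  HO3SCH2 → C:1 H:3 S:1 O:3
  CH(C6H5) → C:7 H:6
  CH(SCH3) → C:2 H:4 S:1
  CH(N(CH3)2) → C:3 H:7 N:1
  CH2OC2H5 → C:3 H:7 O:1
Element totals:
  C: 16
  H: 27
  N: 1
  O: 4
  S: 2

C16H27NO4S2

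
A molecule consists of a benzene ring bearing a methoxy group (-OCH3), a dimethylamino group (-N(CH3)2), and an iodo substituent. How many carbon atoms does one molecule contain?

9

Atom tally by fragment:
  benzene ring core → C:6 H:6
  (− 3 ring H displaced by substituents)
  + OCH3 → C:1 H:3 O:1
  + N(CH3)2 → N:1 C:2 H:6
  + I → I:1
Element totals:
  C: 9
  H: 12
  I: 1
  N: 1
  O: 1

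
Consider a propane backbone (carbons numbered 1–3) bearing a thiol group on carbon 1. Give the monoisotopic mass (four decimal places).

76.0347

Atom tally by fragment:
  HSCH2 → C:1 H:3 S:1
  CH2 → C:1 H:2
  CH3 → C:1 H:3
Element totals:
  C: 3
  H: 8
  S: 1
Molecular formula: C3H8S.
  M = 3(12.0) + 8(1.007825) + 31.972071
    = 36.000000 + 8.062600 + 31.972071 = 76.034671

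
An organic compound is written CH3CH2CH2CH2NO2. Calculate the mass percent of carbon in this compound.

46.59%

Atom tally by fragment:
  CH3 → C:1 H:3
  CH2 → C:1 H:2
  CH2 → C:1 H:2
  CH2NO2 → C:1 H:2 N:1 O:2
Element totals:
  C: 4
  H: 9
  N: 1
  O: 2
Molecular formula: C4H9NO2.
Molar mass = 103.121 g/mol.
Mass from C: 4 × 12.011 = 48.044 g/mol.
%C = 48.044 / 103.121 × 100 = 46.59%.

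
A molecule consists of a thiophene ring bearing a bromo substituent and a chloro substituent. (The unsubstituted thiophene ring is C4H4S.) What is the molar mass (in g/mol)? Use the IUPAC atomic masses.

Atom tally by fragment:
  thiophene ring core → C:4 H:4 S:1
  (− 2 ring H displaced by substituents)
  + Br → Br:1
  + Cl → Cl:1
Element totals:
  C: 4
  H: 2
  Br: 1
  Cl: 1
  S: 1
Molecular formula: C4H2BrClS.
  M = 4(12.011) + 2(1.008) + 79.904 + 35.45 + 32.06
    = 48.044 + 2.016 + 79.904 + 35.450 + 32.060 = 197.474

197.47 g/mol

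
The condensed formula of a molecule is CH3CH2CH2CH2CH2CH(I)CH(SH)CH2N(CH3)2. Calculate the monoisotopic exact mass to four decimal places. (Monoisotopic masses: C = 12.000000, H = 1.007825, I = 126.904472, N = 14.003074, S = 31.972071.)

315.0518

Element totals:
  C: 10
  H: 22
  I: 1
  N: 1
  S: 1
Molecular formula: C10H22INS.
  M = 10(12.0) + 22(1.007825) + 126.904472 + 14.003074 + 31.972071
    = 120.000000 + 22.172150 + 126.904472 + 14.003074 + 31.972071 = 315.051767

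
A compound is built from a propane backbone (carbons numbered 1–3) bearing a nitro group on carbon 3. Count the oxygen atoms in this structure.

Atom tally by fragment:
  CH3 → C:1 H:3
  CH2 → C:1 H:2
  CH2NO2 → C:1 H:2 N:1 O:2
Element totals:
  C: 3
  H: 7
  N: 1
  O: 2

2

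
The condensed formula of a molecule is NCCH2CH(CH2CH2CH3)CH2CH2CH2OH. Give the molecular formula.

C9H17NO

Atom tally by fragment:
  NCCH2 → C:2 H:2 N:1
  CH(CH2CH2CH3) → C:4 H:8
  CH2 → C:1 H:2
  CH2CH2OH → C:2 H:5 O:1
Element totals:
  C: 9
  H: 17
  N: 1
  O: 1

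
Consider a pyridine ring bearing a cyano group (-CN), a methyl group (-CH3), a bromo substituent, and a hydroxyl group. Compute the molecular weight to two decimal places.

Atom tally by fragment:
  pyridine ring core → C:5 H:5 N:1
  (− 4 ring H displaced by substituents)
  + CN → C:1 N:1
  + CH3 → C:1 H:3
  + Br → Br:1
  + OH → O:1 H:1
Element totals:
  C: 7
  H: 5
  Br: 1
  N: 2
  O: 1
Molecular formula: C7H5BrN2O.
  M = 7(12.011) + 5(1.008) + 79.904 + 2(14.007) + 15.999
    = 84.077 + 5.040 + 79.904 + 28.014 + 15.999 = 213.034

213.03 g/mol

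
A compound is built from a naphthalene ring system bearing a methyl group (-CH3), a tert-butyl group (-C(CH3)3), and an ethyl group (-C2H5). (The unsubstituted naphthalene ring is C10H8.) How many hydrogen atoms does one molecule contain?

Atom tally by fragment:
  naphthalene ring system core → C:10 H:8
  (− 3 ring H displaced by substituents)
  + CH3 → C:1 H:3
  + C(CH3)3 → C:4 H:9
  + C2H5 → C:2 H:5
Element totals:
  C: 17
  H: 22

22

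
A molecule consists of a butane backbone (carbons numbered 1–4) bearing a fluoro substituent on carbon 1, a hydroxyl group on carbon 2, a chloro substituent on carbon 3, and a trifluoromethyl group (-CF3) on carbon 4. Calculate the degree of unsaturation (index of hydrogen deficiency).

0

Atom tally by fragment:
  FCH2 → C:1 H:2 F:1
  CH(OH) → C:1 H:2 O:1
  CH(Cl) → C:1 H:1 Cl:1
  CH2CF3 → C:2 H:2 F:3
Element totals:
  C: 5
  H: 7
  Cl: 1
  F: 4
  O: 1
Molecular formula: C5H7ClF4O.
DoU = (2C + 2 + N − H − X) / 2 = (2·5 + 2 + 0 − 7 − 5) / 2 = 0.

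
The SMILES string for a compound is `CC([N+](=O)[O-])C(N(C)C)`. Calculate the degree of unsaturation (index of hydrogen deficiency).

1

Atom tally by fragment:
  CH3 → C:1 H:3
  CH(NO2) → C:1 H:1 N:1 O:2
  CH2N(CH3)2 → C:3 H:8 N:1
Element totals:
  C: 5
  H: 12
  N: 2
  O: 2
Molecular formula: C5H12N2O2.
DoU = (2C + 2 + N − H − X) / 2 = (2·5 + 2 + 2 − 12 − 0) / 2 = 1.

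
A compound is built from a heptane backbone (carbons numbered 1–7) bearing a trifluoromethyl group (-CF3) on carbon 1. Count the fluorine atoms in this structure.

Atom tally by fragment:
  F3CCH2 → C:2 H:2 F:3
  CH2 → C:1 H:2
  CH2 → C:1 H:2
  CH2 → C:1 H:2
  CH2 → C:1 H:2
  CH2 → C:1 H:2
  CH3 → C:1 H:3
Element totals:
  C: 8
  H: 15
  F: 3

3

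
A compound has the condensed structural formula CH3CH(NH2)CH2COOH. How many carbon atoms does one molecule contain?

4

Atom tally by fragment:
  CH3 → C:1 H:3
  CH(NH2) → C:1 H:3 N:1
  CH2COOH → C:2 H:3 O:2
Element totals:
  C: 4
  H: 9
  N: 1
  O: 2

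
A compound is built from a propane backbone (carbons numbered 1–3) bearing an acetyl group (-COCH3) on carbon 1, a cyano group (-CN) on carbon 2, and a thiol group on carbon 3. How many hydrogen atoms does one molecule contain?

9

Atom tally by fragment:
  CH3COCH2 → C:3 H:5 O:1
  CH(CN) → C:2 H:1 N:1
  CH2SH → C:1 H:3 S:1
Element totals:
  C: 6
  H: 9
  N: 1
  O: 1
  S: 1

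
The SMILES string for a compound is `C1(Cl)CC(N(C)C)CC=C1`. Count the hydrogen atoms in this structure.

14

Atom tally by fragment:
  cyclohexene ring core → C:6 H:10
  (− 2 ring H displaced by substituents)
  + Cl → Cl:1
  + N(CH3)2 → N:1 C:2 H:6
Element totals:
  C: 8
  H: 14
  Cl: 1
  N: 1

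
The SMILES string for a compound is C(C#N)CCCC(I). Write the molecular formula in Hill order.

C6H10IN

Atom tally by fragment:
  NCCH2 → C:2 H:2 N:1
  CH2 → C:1 H:2
  CH2 → C:1 H:2
  CH2 → C:1 H:2
  CH2I → C:1 H:2 I:1
Element totals:
  C: 6
  H: 10
  I: 1
  N: 1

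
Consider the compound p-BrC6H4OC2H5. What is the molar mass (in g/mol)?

Atom tally by fragment:
  benzene ring core → C:6 H:6
  (− 2 ring H displaced by substituents)
  + Br → Br:1
  + OC2H5 → C:2 H:5 O:1
Element totals:
  C: 8
  H: 9
  Br: 1
  O: 1
Molecular formula: C8H9BrO.
  M = 8(12.011) + 9(1.008) + 79.904 + 15.999
    = 96.088 + 9.072 + 79.904 + 15.999 = 201.063

201.06 g/mol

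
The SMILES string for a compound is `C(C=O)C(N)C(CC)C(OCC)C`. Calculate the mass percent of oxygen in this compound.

17.09%

Atom tally by fragment:
  OHCCH2 → C:2 H:3 O:1
  CH(NH2) → C:1 H:3 N:1
  CH(C2H5) → C:3 H:6
  CH(OC2H5) → C:3 H:6 O:1
  CH3 → C:1 H:3
Element totals:
  C: 10
  H: 21
  N: 1
  O: 2
Molecular formula: C10H21NO2.
Molar mass = 187.283 g/mol.
Mass from O: 2 × 15.999 = 31.998 g/mol.
%O = 31.998 / 187.283 × 100 = 17.09%.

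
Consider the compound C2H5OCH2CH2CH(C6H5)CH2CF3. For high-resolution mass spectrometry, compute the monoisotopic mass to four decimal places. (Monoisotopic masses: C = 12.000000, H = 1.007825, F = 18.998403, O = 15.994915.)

Element totals:
  C: 13
  H: 17
  F: 3
  O: 1
Molecular formula: C13H17F3O.
  M = 13(12.0) + 17(1.007825) + 3(18.998403) + 15.994915
    = 156.000000 + 17.133025 + 56.995209 + 15.994915 = 246.123149

246.1231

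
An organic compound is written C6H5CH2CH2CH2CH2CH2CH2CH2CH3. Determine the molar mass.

190.33 g/mol

Atom tally by fragment:
  C6H5CH2 → C:7 H:7
  CH2 → C:1 H:2
  CH2 → C:1 H:2
  CH2 → C:1 H:2
  CH2 → C:1 H:2
  CH2 → C:1 H:2
  CH2 → C:1 H:2
  CH3 → C:1 H:3
Element totals:
  C: 14
  H: 22
Molecular formula: C14H22.
  M = 14(12.011) + 22(1.008)
    = 168.154 + 22.176 = 190.330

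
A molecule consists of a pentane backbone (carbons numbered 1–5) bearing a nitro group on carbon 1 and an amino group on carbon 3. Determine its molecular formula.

C5H12N2O2

Atom tally by fragment:
  O2NCH2 → C:1 H:2 N:1 O:2
  CH2 → C:1 H:2
  CH(NH2) → C:1 H:3 N:1
  CH2 → C:1 H:2
  CH3 → C:1 H:3
Element totals:
  C: 5
  H: 12
  N: 2
  O: 2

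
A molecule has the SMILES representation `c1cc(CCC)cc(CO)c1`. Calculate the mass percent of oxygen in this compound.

10.65%

Atom tally by fragment:
  benzene ring core → C:6 H:6
  (− 2 ring H displaced by substituents)
  + CH2CH2CH3 → C:3 H:7
  + CH2OH → C:1 H:3 O:1
Element totals:
  C: 10
  H: 14
  O: 1
Molecular formula: C10H14O.
Molar mass = 150.221 g/mol.
Mass from O: 1 × 15.999 = 15.999 g/mol.
%O = 15.999 / 150.221 × 100 = 10.65%.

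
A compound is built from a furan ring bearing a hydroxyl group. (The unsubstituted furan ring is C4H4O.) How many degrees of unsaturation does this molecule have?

Atom tally by fragment:
  furan ring core → C:4 H:4 O:1
  (− 1 ring H displaced by substituents)
  + OH → O:1 H:1
Element totals:
  C: 4
  H: 4
  O: 2
Molecular formula: C4H4O2.
DoU = (2C + 2 + N − H − X) / 2 = (2·4 + 2 + 0 − 4 − 0) / 2 = 3.

3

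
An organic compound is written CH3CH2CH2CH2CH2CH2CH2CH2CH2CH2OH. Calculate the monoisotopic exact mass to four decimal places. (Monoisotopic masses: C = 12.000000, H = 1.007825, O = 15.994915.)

Element totals:
  C: 10
  H: 22
  O: 1
Molecular formula: C10H22O.
  M = 10(12.0) + 22(1.007825) + 15.994915
    = 120.000000 + 22.172150 + 15.994915 = 158.167065

158.1671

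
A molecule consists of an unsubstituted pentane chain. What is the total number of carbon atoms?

5

Atom tally by fragment:
  CH3 → C:1 H:3
  CH2 → C:1 H:2
  CH2 → C:1 H:2
  CH2 → C:1 H:2
  CH3 → C:1 H:3
Element totals:
  C: 5
  H: 12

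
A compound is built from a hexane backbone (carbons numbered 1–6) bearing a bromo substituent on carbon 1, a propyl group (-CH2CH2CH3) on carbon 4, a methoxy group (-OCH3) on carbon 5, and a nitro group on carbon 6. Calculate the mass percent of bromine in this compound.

28.32%

Atom tally by fragment:
  BrCH2 → C:1 H:2 Br:1
  CH2 → C:1 H:2
  CH2 → C:1 H:2
  CH(CH2CH2CH3) → C:4 H:8
  CH(OCH3) → C:2 H:4 O:1
  CH2NO2 → C:1 H:2 N:1 O:2
Element totals:
  C: 10
  H: 20
  Br: 1
  N: 1
  O: 3
Molecular formula: C10H20BrNO3.
Molar mass = 282.178 g/mol.
Mass from Br: 1 × 79.904 = 79.904 g/mol.
%Br = 79.904 / 282.178 × 100 = 28.32%.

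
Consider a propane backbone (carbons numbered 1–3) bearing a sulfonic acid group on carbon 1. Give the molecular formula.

Atom tally by fragment:
  HO3SCH2 → C:1 H:3 S:1 O:3
  CH2 → C:1 H:2
  CH3 → C:1 H:3
Element totals:
  C: 3
  H: 8
  O: 3
  S: 1

C3H8O3S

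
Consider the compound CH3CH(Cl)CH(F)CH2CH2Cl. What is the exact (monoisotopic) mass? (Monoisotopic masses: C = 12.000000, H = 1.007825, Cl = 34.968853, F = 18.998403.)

Element totals:
  C: 5
  H: 9
  Cl: 2
  F: 1
Molecular formula: C5H9Cl2F.
  M = 5(12.0) + 9(1.007825) + 2(34.968853) + 18.998403
    = 60.000000 + 9.070425 + 69.937706 + 18.998403 = 158.006534

158.0065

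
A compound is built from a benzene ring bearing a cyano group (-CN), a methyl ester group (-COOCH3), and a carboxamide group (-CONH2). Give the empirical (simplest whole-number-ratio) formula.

Atom tally by fragment:
  benzene ring core → C:6 H:6
  (− 3 ring H displaced by substituents)
  + CN → C:1 N:1
  + COOCH3 → C:2 H:3 O:2
  + CONH2 → C:1 H:2 O:1 N:1
Element totals:
  C: 10
  H: 8
  N: 2
  O: 3
Molecular formula: C10H8N2O3.
gcd of subscripts (10, 8, 2, 3) = 1, so the empirical formula equals the molecular formula.

C10H8N2O3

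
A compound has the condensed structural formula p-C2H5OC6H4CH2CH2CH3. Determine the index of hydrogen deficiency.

Atom tally by fragment:
  benzene ring core → C:6 H:6
  (− 2 ring H displaced by substituents)
  + OC2H5 → C:2 H:5 O:1
  + CH2CH2CH3 → C:3 H:7
Element totals:
  C: 11
  H: 16
  O: 1
Molecular formula: C11H16O.
DoU = (2C + 2 + N − H − X) / 2 = (2·11 + 2 + 0 − 16 − 0) / 2 = 4.

4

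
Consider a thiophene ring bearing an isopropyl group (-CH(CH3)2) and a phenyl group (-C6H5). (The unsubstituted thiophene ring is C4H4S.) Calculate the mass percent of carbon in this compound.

77.18%

Atom tally by fragment:
  thiophene ring core → C:4 H:4 S:1
  (− 2 ring H displaced by substituents)
  + CH(CH3)2 → C:3 H:7
  + C6H5 → C:6 H:5
Element totals:
  C: 13
  H: 14
  S: 1
Molecular formula: C13H14S.
Molar mass = 202.315 g/mol.
Mass from C: 13 × 12.011 = 156.143 g/mol.
%C = 156.143 / 202.315 × 100 = 77.18%.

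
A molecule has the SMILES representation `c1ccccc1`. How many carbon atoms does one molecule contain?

6

Atom tally by fragment:
  benzene ring core → C:6 H:6
Element totals:
  C: 6
  H: 6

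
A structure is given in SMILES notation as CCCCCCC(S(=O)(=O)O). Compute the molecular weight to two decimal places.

Atom tally by fragment:
  CH3 → C:1 H:3
  CH2 → C:1 H:2
  CH2 → C:1 H:2
  CH2 → C:1 H:2
  CH2 → C:1 H:2
  CH2 → C:1 H:2
  CH2SO3H → C:1 H:3 S:1 O:3
Element totals:
  C: 7
  H: 16
  O: 3
  S: 1
Molecular formula: C7H16O3S.
  M = 7(12.011) + 16(1.008) + 3(15.999) + 32.06
    = 84.077 + 16.128 + 47.997 + 32.060 = 180.262

180.26 g/mol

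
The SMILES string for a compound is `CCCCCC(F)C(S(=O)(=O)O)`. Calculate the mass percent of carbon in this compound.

42.41%

Atom tally by fragment:
  CH3 → C:1 H:3
  CH2 → C:1 H:2
  CH2 → C:1 H:2
  CH2 → C:1 H:2
  CH2 → C:1 H:2
  CH(F) → C:1 H:1 F:1
  CH2SO3H → C:1 H:3 S:1 O:3
Element totals:
  C: 7
  H: 15
  F: 1
  O: 3
  S: 1
Molecular formula: C7H15FO3S.
Molar mass = 198.252 g/mol.
Mass from C: 7 × 12.011 = 84.077 g/mol.
%C = 84.077 / 198.252 × 100 = 42.41%.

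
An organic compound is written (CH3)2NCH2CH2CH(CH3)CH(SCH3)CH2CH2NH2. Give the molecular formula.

Atom tally by fragment:
  (CH3)2NCH2 → C:3 H:8 N:1
  CH2 → C:1 H:2
  CH(CH3) → C:2 H:4
  CH(SCH3) → C:2 H:4 S:1
  CH2 → C:1 H:2
  CH2NH2 → C:1 H:4 N:1
Element totals:
  C: 10
  H: 24
  N: 2
  S: 1

C10H24N2S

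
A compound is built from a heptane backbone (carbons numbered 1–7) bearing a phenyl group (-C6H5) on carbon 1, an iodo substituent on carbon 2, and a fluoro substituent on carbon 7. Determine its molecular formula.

C13H18FI

Atom tally by fragment:
  C6H5CH2 → C:7 H:7
  CH(I) → C:1 H:1 I:1
  CH2 → C:1 H:2
  CH2 → C:1 H:2
  CH2 → C:1 H:2
  CH2 → C:1 H:2
  CH2F → C:1 H:2 F:1
Element totals:
  C: 13
  H: 18
  F: 1
  I: 1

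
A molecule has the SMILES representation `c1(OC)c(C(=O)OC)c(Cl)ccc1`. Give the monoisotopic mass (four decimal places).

Atom tally by fragment:
  benzene ring core → C:6 H:6
  (− 3 ring H displaced by substituents)
  + OCH3 → C:1 H:3 O:1
  + COOCH3 → C:2 H:3 O:2
  + Cl → Cl:1
Element totals:
  C: 9
  H: 9
  Cl: 1
  O: 3
Molecular formula: C9H9ClO3.
  M = 9(12.0) + 9(1.007825) + 34.968853 + 3(15.994915)
    = 108.000000 + 9.070425 + 34.968853 + 47.984745 = 200.024023

200.0240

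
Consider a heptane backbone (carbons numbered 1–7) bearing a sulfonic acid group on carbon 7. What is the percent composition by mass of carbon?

46.64%

Atom tally by fragment:
  CH3 → C:1 H:3
  CH2 → C:1 H:2
  CH2 → C:1 H:2
  CH2 → C:1 H:2
  CH2 → C:1 H:2
  CH2 → C:1 H:2
  CH2SO3H → C:1 H:3 S:1 O:3
Element totals:
  C: 7
  H: 16
  O: 3
  S: 1
Molecular formula: C7H16O3S.
Molar mass = 180.262 g/mol.
Mass from C: 7 × 12.011 = 84.077 g/mol.
%C = 84.077 / 180.262 × 100 = 46.64%.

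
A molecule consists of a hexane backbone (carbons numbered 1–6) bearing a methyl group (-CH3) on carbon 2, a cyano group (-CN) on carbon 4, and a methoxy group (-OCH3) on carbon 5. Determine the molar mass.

155.24 g/mol

Atom tally by fragment:
  CH3 → C:1 H:3
  CH(CH3) → C:2 H:4
  CH2 → C:1 H:2
  CH(CN) → C:2 H:1 N:1
  CH(OCH3) → C:2 H:4 O:1
  CH3 → C:1 H:3
Element totals:
  C: 9
  H: 17
  N: 1
  O: 1
Molecular formula: C9H17NO.
  M = 9(12.011) + 17(1.008) + 14.007 + 15.999
    = 108.099 + 17.136 + 14.007 + 15.999 = 155.241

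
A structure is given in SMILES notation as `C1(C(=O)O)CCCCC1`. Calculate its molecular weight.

Atom tally by fragment:
  cyclohexane ring core → C:6 H:12
  (− 1 ring H displaced by substituents)
  + COOH → C:1 H:1 O:2
Element totals:
  C: 7
  H: 12
  O: 2
Molecular formula: C7H12O2.
  M = 7(12.011) + 12(1.008) + 2(15.999)
    = 84.077 + 12.096 + 31.998 = 128.171

128.17 g/mol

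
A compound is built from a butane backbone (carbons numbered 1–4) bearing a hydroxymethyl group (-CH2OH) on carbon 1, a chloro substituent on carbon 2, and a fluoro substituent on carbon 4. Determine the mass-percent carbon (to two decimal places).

Atom tally by fragment:
  HOCH2CH2 → C:2 H:5 O:1
  CH(Cl) → C:1 H:1 Cl:1
  CH2 → C:1 H:2
  CH2F → C:1 H:2 F:1
Element totals:
  C: 5
  H: 10
  Cl: 1
  F: 1
  O: 1
Molecular formula: C5H10ClFO.
Molar mass = 140.582 g/mol.
Mass from C: 5 × 12.011 = 60.055 g/mol.
%C = 60.055 / 140.582 × 100 = 42.72%.

42.72%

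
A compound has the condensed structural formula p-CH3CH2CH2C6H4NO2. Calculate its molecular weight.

Element totals:
  C: 9
  H: 11
  N: 1
  O: 2
Molecular formula: C9H11NO2.
  M = 9(12.011) + 11(1.008) + 14.007 + 2(15.999)
    = 108.099 + 11.088 + 14.007 + 31.998 = 165.192

165.19 g/mol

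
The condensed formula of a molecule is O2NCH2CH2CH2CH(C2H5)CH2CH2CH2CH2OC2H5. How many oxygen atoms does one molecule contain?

Element totals:
  C: 12
  H: 25
  N: 1
  O: 3

3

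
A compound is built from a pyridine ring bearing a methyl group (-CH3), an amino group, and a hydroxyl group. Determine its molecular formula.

Atom tally by fragment:
  pyridine ring core → C:5 H:5 N:1
  (− 3 ring H displaced by substituents)
  + CH3 → C:1 H:3
  + NH2 → N:1 H:2
  + OH → O:1 H:1
Element totals:
  C: 6
  H: 8
  N: 2
  O: 1

C6H8N2O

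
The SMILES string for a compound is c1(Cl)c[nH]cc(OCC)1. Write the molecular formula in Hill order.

Atom tally by fragment:
  pyrrole ring core → C:4 H:5 N:1
  (− 2 ring H displaced by substituents)
  + Cl → Cl:1
  + OC2H5 → C:2 H:5 O:1
Element totals:
  C: 6
  H: 8
  Cl: 1
  N: 1
  O: 1

C6H8ClNO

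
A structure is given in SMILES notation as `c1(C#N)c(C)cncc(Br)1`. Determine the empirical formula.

C7H5BrN2

Atom tally by fragment:
  pyridine ring core → C:5 H:5 N:1
  (− 3 ring H displaced by substituents)
  + CN → C:1 N:1
  + CH3 → C:1 H:3
  + Br → Br:1
Element totals:
  C: 7
  H: 5
  Br: 1
  N: 2
Molecular formula: C7H5BrN2.
gcd of subscripts (1, 7, 5, 2) = 1, so the empirical formula equals the molecular formula.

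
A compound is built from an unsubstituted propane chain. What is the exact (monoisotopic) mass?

44.0626

Atom tally by fragment:
  CH3 → C:1 H:3
  CH2 → C:1 H:2
  CH3 → C:1 H:3
Element totals:
  C: 3
  H: 8
Molecular formula: C3H8.
  M = 3(12.0) + 8(1.007825)
    = 36.000000 + 8.062600 = 44.062600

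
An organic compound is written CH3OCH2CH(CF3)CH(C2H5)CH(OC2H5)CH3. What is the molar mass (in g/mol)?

242.28 g/mol

Element totals:
  C: 11
  H: 21
  F: 3
  O: 2
Molecular formula: C11H21F3O2.
  M = 11(12.011) + 21(1.008) + 3(18.998) + 2(15.999)
    = 132.121 + 21.168 + 56.994 + 31.998 = 242.281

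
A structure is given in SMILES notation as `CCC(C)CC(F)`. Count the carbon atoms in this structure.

Atom tally by fragment:
  CH3 → C:1 H:3
  CH2 → C:1 H:2
  CH(CH3) → C:2 H:4
  CH2 → C:1 H:2
  CH2F → C:1 H:2 F:1
Element totals:
  C: 6
  H: 13
  F: 1

6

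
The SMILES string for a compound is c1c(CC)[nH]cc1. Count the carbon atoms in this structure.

Atom tally by fragment:
  pyrrole ring core → C:4 H:5 N:1
  (− 1 ring H displaced by substituents)
  + C2H5 → C:2 H:5
Element totals:
  C: 6
  H: 9
  N: 1

6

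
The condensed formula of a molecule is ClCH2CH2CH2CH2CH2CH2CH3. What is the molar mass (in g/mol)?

Atom tally by fragment:
  ClCH2 → C:1 H:2 Cl:1
  CH2 → C:1 H:2
  CH2 → C:1 H:2
  CH2 → C:1 H:2
  CH2 → C:1 H:2
  CH2 → C:1 H:2
  CH3 → C:1 H:3
Element totals:
  C: 7
  H: 15
  Cl: 1
Molecular formula: C7H15Cl.
  M = 7(12.011) + 15(1.008) + 35.45
    = 84.077 + 15.120 + 35.450 = 134.647

134.65 g/mol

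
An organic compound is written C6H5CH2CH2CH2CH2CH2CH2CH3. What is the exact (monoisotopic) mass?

176.1565

Atom tally by fragment:
  C6H5CH2 → C:7 H:7
  CH2 → C:1 H:2
  CH2 → C:1 H:2
  CH2 → C:1 H:2
  CH2 → C:1 H:2
  CH2 → C:1 H:2
  CH3 → C:1 H:3
Element totals:
  C: 13
  H: 20
Molecular formula: C13H20.
  M = 13(12.0) + 20(1.007825)
    = 156.000000 + 20.156500 = 176.156500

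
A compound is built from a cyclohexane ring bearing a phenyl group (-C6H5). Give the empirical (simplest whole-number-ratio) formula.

Atom tally by fragment:
  cyclohexane ring core → C:6 H:12
  (− 1 ring H displaced by substituents)
  + C6H5 → C:6 H:5
Element totals:
  C: 12
  H: 16
Molecular formula: C12H16.
gcd of subscripts = 4; dividing each by 4:
  C: 12/4 = 3
  H: 16/4 = 4

C3H4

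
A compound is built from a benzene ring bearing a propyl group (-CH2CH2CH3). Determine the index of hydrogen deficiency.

Atom tally by fragment:
  benzene ring core → C:6 H:6
  (− 1 ring H displaced by substituents)
  + CH2CH2CH3 → C:3 H:7
Element totals:
  C: 9
  H: 12
Molecular formula: C9H12.
DoU = (2C + 2 + N − H − X) / 2 = (2·9 + 2 + 0 − 12 − 0) / 2 = 4.

4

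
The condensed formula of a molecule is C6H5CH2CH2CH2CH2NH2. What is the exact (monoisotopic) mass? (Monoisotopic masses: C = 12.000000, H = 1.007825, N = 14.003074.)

Atom tally by fragment:
  C6H5CH2 → C:7 H:7
  CH2 → C:1 H:2
  CH2 → C:1 H:2
  CH2NH2 → C:1 H:4 N:1
Element totals:
  C: 10
  H: 15
  N: 1
Molecular formula: C10H15N.
  M = 10(12.0) + 15(1.007825) + 14.003074
    = 120.000000 + 15.117375 + 14.003074 = 149.120449

149.1204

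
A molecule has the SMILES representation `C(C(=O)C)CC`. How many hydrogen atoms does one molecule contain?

Atom tally by fragment:
  CH3COCH2 → C:3 H:5 O:1
  CH2 → C:1 H:2
  CH3 → C:1 H:3
Element totals:
  C: 5
  H: 10
  O: 1

10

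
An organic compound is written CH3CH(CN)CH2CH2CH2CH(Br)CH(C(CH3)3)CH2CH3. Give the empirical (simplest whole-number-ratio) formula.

Atom tally by fragment:
  CH3 → C:1 H:3
  CH(CN) → C:2 H:1 N:1
  CH2 → C:1 H:2
  CH2 → C:1 H:2
  CH2 → C:1 H:2
  CH(Br) → C:1 H:1 Br:1
  CH(C(CH3)3) → C:5 H:10
  CH2 → C:1 H:2
  CH3 → C:1 H:3
Element totals:
  C: 14
  H: 26
  Br: 1
  N: 1
Molecular formula: C14H26BrN.
gcd of subscripts (1, 14, 26, 1) = 1, so the empirical formula equals the molecular formula.

C14H26BrN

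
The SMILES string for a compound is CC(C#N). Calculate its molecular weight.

Atom tally by fragment:
  CH3 → C:1 H:3
  CH2CN → C:2 H:2 N:1
Element totals:
  C: 3
  H: 5
  N: 1
Molecular formula: C3H5N.
  M = 3(12.011) + 5(1.008) + 14.007
    = 36.033 + 5.040 + 14.007 = 55.080

55.08 g/mol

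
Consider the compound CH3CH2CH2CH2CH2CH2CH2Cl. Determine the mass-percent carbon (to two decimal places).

Atom tally by fragment:
  CH3 → C:1 H:3
  CH2 → C:1 H:2
  CH2 → C:1 H:2
  CH2 → C:1 H:2
  CH2 → C:1 H:2
  CH2 → C:1 H:2
  CH2Cl → C:1 H:2 Cl:1
Element totals:
  C: 7
  H: 15
  Cl: 1
Molecular formula: C7H15Cl.
Molar mass = 134.647 g/mol.
Mass from C: 7 × 12.011 = 84.077 g/mol.
%C = 84.077 / 134.647 × 100 = 62.44%.

62.44%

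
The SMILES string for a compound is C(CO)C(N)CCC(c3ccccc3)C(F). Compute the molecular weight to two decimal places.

225.31 g/mol

Atom tally by fragment:
  HOCH2CH2 → C:2 H:5 O:1
  CH(NH2) → C:1 H:3 N:1
  CH2 → C:1 H:2
  CH2 → C:1 H:2
  CH(C6H5) → C:7 H:6
  CH2F → C:1 H:2 F:1
Element totals:
  C: 13
  H: 20
  F: 1
  N: 1
  O: 1
Molecular formula: C13H20FNO.
  M = 13(12.011) + 20(1.008) + 18.998 + 14.007 + 15.999
    = 156.143 + 20.160 + 18.998 + 14.007 + 15.999 = 225.307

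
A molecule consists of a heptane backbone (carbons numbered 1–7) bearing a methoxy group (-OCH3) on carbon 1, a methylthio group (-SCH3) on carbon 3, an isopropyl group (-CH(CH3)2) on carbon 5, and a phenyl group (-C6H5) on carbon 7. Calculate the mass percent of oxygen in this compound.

5.43%

Atom tally by fragment:
  CH3OCH2 → C:2 H:5 O:1
  CH2 → C:1 H:2
  CH(SCH3) → C:2 H:4 S:1
  CH2 → C:1 H:2
  CH(CH(CH3)2) → C:4 H:8
  CH2 → C:1 H:2
  CH2C6H5 → C:7 H:7
Element totals:
  C: 18
  H: 30
  O: 1
  S: 1
Molecular formula: C18H30OS.
Molar mass = 294.497 g/mol.
Mass from O: 1 × 15.999 = 15.999 g/mol.
%O = 15.999 / 294.497 × 100 = 5.43%.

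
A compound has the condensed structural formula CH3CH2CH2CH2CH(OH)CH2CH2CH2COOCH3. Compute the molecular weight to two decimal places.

188.27 g/mol

Element totals:
  C: 10
  H: 20
  O: 3
Molecular formula: C10H20O3.
  M = 10(12.011) + 20(1.008) + 3(15.999)
    = 120.110 + 20.160 + 47.997 = 188.267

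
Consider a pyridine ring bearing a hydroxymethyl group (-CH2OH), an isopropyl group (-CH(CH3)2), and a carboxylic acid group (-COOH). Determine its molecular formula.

Atom tally by fragment:
  pyridine ring core → C:5 H:5 N:1
  (− 3 ring H displaced by substituents)
  + CH2OH → C:1 H:3 O:1
  + CH(CH3)2 → C:3 H:7
  + COOH → C:1 H:1 O:2
Element totals:
  C: 10
  H: 13
  N: 1
  O: 3

C10H13NO3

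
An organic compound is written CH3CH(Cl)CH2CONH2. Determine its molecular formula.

C4H8ClNO

Atom tally by fragment:
  CH3 → C:1 H:3
  CH(Cl) → C:1 H:1 Cl:1
  CH2CONH2 → C:2 H:4 O:1 N:1
Element totals:
  C: 4
  H: 8
  Cl: 1
  N: 1
  O: 1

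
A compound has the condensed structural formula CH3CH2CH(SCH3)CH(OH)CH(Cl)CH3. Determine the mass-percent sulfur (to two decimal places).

Atom tally by fragment:
  CH3 → C:1 H:3
  CH2 → C:1 H:2
  CH(SCH3) → C:2 H:4 S:1
  CH(OH) → C:1 H:2 O:1
  CH(Cl) → C:1 H:1 Cl:1
  CH3 → C:1 H:3
Element totals:
  C: 7
  H: 15
  Cl: 1
  O: 1
  S: 1
Molecular formula: C7H15ClOS.
Molar mass = 182.706 g/mol.
Mass from S: 1 × 32.06 = 32.060 g/mol.
%S = 32.060 / 182.706 × 100 = 17.55%.

17.55%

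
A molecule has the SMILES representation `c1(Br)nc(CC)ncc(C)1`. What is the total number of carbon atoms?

Atom tally by fragment:
  pyrimidine ring core → C:4 H:4 N:2
  (− 3 ring H displaced by substituents)
  + Br → Br:1
  + C2H5 → C:2 H:5
  + CH3 → C:1 H:3
Element totals:
  C: 7
  H: 9
  Br: 1
  N: 2

7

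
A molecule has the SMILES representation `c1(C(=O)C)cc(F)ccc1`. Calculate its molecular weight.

138.14 g/mol

Atom tally by fragment:
  benzene ring core → C:6 H:6
  (− 2 ring H displaced by substituents)
  + COCH3 → C:2 H:3 O:1
  + F → F:1
Element totals:
  C: 8
  H: 7
  F: 1
  O: 1
Molecular formula: C8H7FO.
  M = 8(12.011) + 7(1.008) + 18.998 + 15.999
    = 96.088 + 7.056 + 18.998 + 15.999 = 138.141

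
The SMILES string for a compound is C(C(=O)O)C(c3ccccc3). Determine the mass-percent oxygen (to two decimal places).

21.31%

Atom tally by fragment:
  HOOCCH2 → C:2 H:3 O:2
  CH2C6H5 → C:7 H:7
Element totals:
  C: 9
  H: 10
  O: 2
Molecular formula: C9H10O2.
Molar mass = 150.177 g/mol.
Mass from O: 2 × 15.999 = 31.998 g/mol.
%O = 31.998 / 150.177 × 100 = 21.31%.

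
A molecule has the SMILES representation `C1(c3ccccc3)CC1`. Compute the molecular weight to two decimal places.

118.18 g/mol

Atom tally by fragment:
  cyclopropane ring core → C:3 H:6
  (− 1 ring H displaced by substituents)
  + C6H5 → C:6 H:5
Element totals:
  C: 9
  H: 10
Molecular formula: C9H10.
  M = 9(12.011) + 10(1.008)
    = 108.099 + 10.080 = 118.179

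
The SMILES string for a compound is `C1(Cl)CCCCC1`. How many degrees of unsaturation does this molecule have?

1

Atom tally by fragment:
  cyclohexane ring core → C:6 H:12
  (− 1 ring H displaced by substituents)
  + Cl → Cl:1
Element totals:
  C: 6
  H: 11
  Cl: 1
Molecular formula: C6H11Cl.
DoU = (2C + 2 + N − H − X) / 2 = (2·6 + 2 + 0 − 11 − 1) / 2 = 1.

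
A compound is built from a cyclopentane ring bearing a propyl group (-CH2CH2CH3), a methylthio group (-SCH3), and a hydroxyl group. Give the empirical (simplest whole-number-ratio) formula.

C9H18OS

Atom tally by fragment:
  cyclopentane ring core → C:5 H:10
  (− 3 ring H displaced by substituents)
  + CH2CH2CH3 → C:3 H:7
  + SCH3 → C:1 H:3 S:1
  + OH → O:1 H:1
Element totals:
  C: 9
  H: 18
  O: 1
  S: 1
Molecular formula: C9H18OS.
gcd of subscripts (9, 18, 1, 1) = 1, so the empirical formula equals the molecular formula.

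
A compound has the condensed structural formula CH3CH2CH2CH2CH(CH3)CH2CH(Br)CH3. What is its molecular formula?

C9H19Br

Element totals:
  C: 9
  H: 19
  Br: 1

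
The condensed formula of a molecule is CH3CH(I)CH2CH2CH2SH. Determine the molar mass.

230.11 g/mol

Atom tally by fragment:
  CH3 → C:1 H:3
  CH(I) → C:1 H:1 I:1
  CH2 → C:1 H:2
  CH2 → C:1 H:2
  CH2SH → C:1 H:3 S:1
Element totals:
  C: 5
  H: 11
  I: 1
  S: 1
Molecular formula: C5H11IS.
  M = 5(12.011) + 11(1.008) + 126.904 + 32.06
    = 60.055 + 11.088 + 126.904 + 32.060 = 230.107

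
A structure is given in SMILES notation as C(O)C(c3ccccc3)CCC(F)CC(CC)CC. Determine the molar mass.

Atom tally by fragment:
  HOCH2 → C:1 H:3 O:1
  CH(C6H5) → C:7 H:6
  CH2 → C:1 H:2
  CH2 → C:1 H:2
  CH(F) → C:1 H:1 F:1
  CH2 → C:1 H:2
  CH(C2H5) → C:3 H:6
  CH2 → C:1 H:2
  CH3 → C:1 H:3
Element totals:
  C: 17
  H: 27
  F: 1
  O: 1
Molecular formula: C17H27FO.
  M = 17(12.011) + 27(1.008) + 18.998 + 15.999
    = 204.187 + 27.216 + 18.998 + 15.999 = 266.400

266.40 g/mol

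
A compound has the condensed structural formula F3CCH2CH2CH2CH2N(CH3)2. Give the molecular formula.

C7H14F3N

Atom tally by fragment:
  F3CCH2 → C:2 H:2 F:3
  CH2 → C:1 H:2
  CH2 → C:1 H:2
  CH2N(CH3)2 → C:3 H:8 N:1
Element totals:
  C: 7
  H: 14
  F: 3
  N: 1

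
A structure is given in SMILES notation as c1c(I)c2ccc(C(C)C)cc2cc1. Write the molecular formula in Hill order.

C13H13I

Atom tally by fragment:
  naphthalene ring system core → C:10 H:8
  (− 2 ring H displaced by substituents)
  + I → I:1
  + CH(CH3)2 → C:3 H:7
Element totals:
  C: 13
  H: 13
  I: 1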